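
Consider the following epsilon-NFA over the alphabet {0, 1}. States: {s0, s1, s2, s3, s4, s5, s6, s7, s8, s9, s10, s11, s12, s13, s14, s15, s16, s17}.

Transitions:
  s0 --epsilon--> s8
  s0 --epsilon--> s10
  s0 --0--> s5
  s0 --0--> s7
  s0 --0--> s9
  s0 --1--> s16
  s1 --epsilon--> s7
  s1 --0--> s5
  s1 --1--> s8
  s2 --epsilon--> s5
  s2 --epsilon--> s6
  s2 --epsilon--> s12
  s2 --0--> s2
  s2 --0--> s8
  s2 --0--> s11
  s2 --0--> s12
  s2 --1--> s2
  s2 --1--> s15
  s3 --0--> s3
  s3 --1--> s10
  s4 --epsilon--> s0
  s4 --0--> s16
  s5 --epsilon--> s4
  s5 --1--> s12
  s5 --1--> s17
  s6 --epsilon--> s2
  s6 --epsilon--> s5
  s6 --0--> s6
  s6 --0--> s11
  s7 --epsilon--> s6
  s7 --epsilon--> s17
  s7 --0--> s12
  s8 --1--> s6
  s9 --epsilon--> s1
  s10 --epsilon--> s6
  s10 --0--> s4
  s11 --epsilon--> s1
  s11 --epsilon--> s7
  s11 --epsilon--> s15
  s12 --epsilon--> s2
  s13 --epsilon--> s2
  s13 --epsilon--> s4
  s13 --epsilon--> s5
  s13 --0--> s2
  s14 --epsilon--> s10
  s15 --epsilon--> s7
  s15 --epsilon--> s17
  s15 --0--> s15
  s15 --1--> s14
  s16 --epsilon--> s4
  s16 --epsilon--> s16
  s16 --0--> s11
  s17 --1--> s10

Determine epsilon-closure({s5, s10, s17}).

Start with {s5, s10, s17}.
From s5 via epsilon: add s4.
From s10 via epsilon: add s6.
From s4 via epsilon: add s0.
From s6 via epsilon: add s2.
From s0 via epsilon: add s8.
From s2 via epsilon: add s12.
No new states can be added; the closed set is {s0, s2, s4, s5, s6, s8, s10, s12, s17}.

{s0, s2, s4, s5, s6, s8, s10, s12, s17}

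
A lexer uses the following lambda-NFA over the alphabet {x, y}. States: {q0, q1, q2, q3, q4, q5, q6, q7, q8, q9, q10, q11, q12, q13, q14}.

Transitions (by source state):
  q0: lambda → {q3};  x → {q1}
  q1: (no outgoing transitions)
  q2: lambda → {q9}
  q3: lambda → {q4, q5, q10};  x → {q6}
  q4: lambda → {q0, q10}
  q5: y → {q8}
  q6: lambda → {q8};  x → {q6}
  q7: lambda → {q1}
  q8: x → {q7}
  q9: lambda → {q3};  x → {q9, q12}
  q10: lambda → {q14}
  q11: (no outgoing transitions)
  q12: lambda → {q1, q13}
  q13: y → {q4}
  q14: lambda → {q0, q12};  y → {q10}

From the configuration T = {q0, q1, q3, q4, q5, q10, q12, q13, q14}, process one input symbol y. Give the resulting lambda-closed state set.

{q0, q1, q3, q4, q5, q8, q10, q12, q13, q14}

q5 on y → {q8}.
q13 on y → {q4}.
q14 on y → {q10}.
No y-transition from q0, q1, q3, q4, q10, q12.
Union after reading y: {q4, q8, q10}.
Now take the lambda-closure:
From q4 via lambda: add q0.
From q10 via lambda: add q14.
From q0 via lambda: add q3.
From q14 via lambda: add q12.
From q3 via lambda: add q5.
From q12 via lambda: add q1, q13.
No new states can be added; the closed set is {q0, q1, q3, q4, q5, q8, q10, q12, q13, q14}.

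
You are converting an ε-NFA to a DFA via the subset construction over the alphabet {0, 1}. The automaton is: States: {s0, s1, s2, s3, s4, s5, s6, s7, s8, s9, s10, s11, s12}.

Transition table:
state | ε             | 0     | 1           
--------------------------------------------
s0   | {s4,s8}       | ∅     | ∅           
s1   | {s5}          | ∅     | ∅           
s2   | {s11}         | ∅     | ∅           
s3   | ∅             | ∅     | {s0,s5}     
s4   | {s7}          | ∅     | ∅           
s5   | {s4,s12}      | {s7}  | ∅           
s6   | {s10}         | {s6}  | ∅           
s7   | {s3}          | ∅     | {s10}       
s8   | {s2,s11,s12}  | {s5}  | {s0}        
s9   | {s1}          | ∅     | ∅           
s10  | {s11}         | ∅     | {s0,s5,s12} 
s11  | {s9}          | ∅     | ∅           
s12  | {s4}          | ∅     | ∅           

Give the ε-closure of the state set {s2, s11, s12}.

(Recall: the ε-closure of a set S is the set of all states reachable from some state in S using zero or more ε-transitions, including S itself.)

{s1, s2, s3, s4, s5, s7, s9, s11, s12}

Start with {s2, s11, s12}.
From s11 via ε: add s9.
From s12 via ε: add s4.
From s4 via ε: add s7.
From s9 via ε: add s1.
From s1 via ε: add s5.
From s7 via ε: add s3.
No new states can be added; the closed set is {s1, s2, s3, s4, s5, s7, s9, s11, s12}.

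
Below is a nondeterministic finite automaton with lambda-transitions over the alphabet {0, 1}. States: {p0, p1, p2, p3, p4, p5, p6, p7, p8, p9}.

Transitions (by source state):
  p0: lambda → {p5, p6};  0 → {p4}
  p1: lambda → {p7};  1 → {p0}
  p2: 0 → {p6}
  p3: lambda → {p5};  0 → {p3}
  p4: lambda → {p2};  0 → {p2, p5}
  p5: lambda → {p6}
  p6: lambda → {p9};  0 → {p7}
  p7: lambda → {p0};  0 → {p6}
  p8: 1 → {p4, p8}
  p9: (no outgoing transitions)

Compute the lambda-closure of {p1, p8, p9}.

Start with {p1, p8, p9}.
From p1 via lambda: add p7.
From p7 via lambda: add p0.
From p0 via lambda: add p5, p6.
No new states can be added; the closed set is {p0, p1, p5, p6, p7, p8, p9}.

{p0, p1, p5, p6, p7, p8, p9}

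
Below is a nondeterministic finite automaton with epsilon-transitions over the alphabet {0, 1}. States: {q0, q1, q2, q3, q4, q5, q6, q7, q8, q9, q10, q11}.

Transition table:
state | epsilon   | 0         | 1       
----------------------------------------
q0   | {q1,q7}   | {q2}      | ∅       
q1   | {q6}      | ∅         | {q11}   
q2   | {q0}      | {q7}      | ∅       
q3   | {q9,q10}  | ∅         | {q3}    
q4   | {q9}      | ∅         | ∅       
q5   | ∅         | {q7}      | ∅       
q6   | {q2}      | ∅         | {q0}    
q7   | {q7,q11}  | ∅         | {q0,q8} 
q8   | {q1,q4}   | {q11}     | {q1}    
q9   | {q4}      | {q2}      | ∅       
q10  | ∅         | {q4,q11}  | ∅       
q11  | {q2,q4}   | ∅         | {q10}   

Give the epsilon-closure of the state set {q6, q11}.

{q0, q1, q2, q4, q6, q7, q9, q11}

Start with {q6, q11}.
From q6 via epsilon: add q2.
From q11 via epsilon: add q4.
From q2 via epsilon: add q0.
From q4 via epsilon: add q9.
From q0 via epsilon: add q1, q7.
No new states can be added; the closed set is {q0, q1, q2, q4, q6, q7, q9, q11}.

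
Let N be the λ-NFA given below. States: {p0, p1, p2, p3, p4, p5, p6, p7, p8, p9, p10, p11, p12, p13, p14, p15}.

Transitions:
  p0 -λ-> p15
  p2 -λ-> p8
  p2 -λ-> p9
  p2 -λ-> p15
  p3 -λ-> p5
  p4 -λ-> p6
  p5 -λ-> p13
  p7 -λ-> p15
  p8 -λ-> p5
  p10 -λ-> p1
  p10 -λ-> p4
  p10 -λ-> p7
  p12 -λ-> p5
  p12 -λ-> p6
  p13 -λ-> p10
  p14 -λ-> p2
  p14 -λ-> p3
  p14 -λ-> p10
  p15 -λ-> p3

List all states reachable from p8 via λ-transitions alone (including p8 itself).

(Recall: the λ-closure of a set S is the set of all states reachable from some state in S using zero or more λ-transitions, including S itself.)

{p1, p3, p4, p5, p6, p7, p8, p10, p13, p15}

Start with {p8}.
From p8 via λ: add p5.
From p5 via λ: add p13.
From p13 via λ: add p10.
From p10 via λ: add p1, p4, p7.
From p4 via λ: add p6.
From p7 via λ: add p15.
From p15 via λ: add p3.
No new states can be added; the closed set is {p1, p3, p4, p5, p6, p7, p8, p10, p13, p15}.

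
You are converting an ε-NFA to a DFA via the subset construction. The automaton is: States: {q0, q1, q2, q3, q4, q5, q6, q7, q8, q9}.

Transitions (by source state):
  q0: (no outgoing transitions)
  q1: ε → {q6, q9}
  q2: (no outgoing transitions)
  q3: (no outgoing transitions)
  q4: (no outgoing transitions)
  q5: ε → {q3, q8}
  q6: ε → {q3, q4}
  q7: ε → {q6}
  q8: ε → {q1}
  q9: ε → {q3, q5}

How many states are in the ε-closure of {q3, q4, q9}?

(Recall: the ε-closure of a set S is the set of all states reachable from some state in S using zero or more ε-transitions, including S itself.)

7

Start with {q3, q4, q9}.
From q9 via ε: add q5.
From q5 via ε: add q8.
From q8 via ε: add q1.
From q1 via ε: add q6.
ε-closure = {q1, q3, q4, q5, q6, q8, q9}, which has 7 states.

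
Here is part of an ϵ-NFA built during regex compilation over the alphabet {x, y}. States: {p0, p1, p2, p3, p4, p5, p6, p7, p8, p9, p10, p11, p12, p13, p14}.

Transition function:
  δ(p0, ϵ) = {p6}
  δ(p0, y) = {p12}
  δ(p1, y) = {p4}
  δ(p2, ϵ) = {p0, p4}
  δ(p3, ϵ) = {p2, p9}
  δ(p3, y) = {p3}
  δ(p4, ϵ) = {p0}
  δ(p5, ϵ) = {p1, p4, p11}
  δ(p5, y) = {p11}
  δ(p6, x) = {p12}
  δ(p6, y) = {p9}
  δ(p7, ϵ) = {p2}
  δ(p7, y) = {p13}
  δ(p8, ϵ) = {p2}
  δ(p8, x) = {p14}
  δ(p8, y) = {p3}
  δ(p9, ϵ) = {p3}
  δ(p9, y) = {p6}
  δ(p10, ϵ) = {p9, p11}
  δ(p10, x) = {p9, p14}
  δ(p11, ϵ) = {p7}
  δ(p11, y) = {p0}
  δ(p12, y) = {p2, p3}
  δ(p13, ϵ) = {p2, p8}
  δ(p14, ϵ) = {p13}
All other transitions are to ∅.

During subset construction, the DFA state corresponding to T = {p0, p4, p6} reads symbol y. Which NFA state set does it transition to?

p0 on y → {p12}.
p6 on y → {p9}.
No y-transition from p4.
Union after reading y: {p9, p12}.
Now take the ϵ-closure:
From p9 via ϵ: add p3.
From p3 via ϵ: add p2.
From p2 via ϵ: add p0, p4.
From p0 via ϵ: add p6.
No new states can be added; the closed set is {p0, p2, p3, p4, p6, p9, p12}.

{p0, p2, p3, p4, p6, p9, p12}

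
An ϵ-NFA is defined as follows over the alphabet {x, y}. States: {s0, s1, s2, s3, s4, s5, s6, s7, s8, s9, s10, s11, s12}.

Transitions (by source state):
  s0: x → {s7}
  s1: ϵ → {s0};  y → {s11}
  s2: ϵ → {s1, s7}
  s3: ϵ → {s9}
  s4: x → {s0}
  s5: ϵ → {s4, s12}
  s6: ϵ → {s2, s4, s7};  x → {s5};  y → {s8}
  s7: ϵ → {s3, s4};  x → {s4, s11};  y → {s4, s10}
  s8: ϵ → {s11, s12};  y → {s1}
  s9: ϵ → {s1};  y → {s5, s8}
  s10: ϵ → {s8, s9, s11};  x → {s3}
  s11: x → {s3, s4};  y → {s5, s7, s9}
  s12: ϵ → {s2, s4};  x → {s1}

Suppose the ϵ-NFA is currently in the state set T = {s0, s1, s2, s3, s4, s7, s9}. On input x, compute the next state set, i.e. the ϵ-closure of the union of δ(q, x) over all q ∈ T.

s0 on x → {s7}.
s4 on x → {s0}.
s7 on x → {s4, s11}.
No x-transition from s1, s2, s3, s9.
Union after reading x: {s0, s4, s7, s11}.
Now take the ϵ-closure:
From s7 via ϵ: add s3.
From s3 via ϵ: add s9.
From s9 via ϵ: add s1.
No new states can be added; the closed set is {s0, s1, s3, s4, s7, s9, s11}.

{s0, s1, s3, s4, s7, s9, s11}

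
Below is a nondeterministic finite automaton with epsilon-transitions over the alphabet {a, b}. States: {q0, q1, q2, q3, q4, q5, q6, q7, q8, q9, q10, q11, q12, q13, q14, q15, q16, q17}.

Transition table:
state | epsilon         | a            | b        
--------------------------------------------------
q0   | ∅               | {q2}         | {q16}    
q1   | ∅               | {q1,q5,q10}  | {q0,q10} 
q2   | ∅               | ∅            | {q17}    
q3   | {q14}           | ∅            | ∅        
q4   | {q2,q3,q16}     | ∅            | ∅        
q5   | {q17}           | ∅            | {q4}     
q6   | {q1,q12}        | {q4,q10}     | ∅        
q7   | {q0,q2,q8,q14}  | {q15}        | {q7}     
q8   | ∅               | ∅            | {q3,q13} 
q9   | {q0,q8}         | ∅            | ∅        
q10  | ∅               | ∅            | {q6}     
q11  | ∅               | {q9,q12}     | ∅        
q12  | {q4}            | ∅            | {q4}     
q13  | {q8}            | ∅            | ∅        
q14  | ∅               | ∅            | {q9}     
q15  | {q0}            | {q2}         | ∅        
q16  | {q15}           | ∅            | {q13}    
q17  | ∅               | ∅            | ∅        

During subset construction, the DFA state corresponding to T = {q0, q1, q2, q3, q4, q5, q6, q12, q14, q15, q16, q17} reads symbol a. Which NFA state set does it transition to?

q0 on a → {q2}.
q1 on a → {q1, q5, q10}.
q6 on a → {q4, q10}.
q15 on a → {q2}.
No a-transition from q2, q3, q4, q5, q12, q14, q16, q17.
Union after reading a: {q1, q2, q4, q5, q10}.
Now take the epsilon-closure:
From q4 via epsilon: add q3, q16.
From q5 via epsilon: add q17.
From q3 via epsilon: add q14.
From q16 via epsilon: add q15.
From q15 via epsilon: add q0.
No new states can be added; the closed set is {q0, q1, q2, q3, q4, q5, q10, q14, q15, q16, q17}.

{q0, q1, q2, q3, q4, q5, q10, q14, q15, q16, q17}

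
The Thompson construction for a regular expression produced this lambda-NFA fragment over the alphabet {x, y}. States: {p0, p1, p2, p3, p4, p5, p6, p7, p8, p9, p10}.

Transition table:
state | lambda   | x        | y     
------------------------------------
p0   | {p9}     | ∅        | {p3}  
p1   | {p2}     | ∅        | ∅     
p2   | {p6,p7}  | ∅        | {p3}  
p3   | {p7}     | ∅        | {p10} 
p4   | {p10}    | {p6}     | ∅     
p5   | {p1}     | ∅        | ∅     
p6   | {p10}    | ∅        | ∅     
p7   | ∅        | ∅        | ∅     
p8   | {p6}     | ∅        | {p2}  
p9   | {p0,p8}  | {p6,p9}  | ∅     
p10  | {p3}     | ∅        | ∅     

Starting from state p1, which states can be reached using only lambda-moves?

{p1, p2, p3, p6, p7, p10}

Start with {p1}.
From p1 via lambda: add p2.
From p2 via lambda: add p6, p7.
From p6 via lambda: add p10.
From p10 via lambda: add p3.
No new states can be added; the closed set is {p1, p2, p3, p6, p7, p10}.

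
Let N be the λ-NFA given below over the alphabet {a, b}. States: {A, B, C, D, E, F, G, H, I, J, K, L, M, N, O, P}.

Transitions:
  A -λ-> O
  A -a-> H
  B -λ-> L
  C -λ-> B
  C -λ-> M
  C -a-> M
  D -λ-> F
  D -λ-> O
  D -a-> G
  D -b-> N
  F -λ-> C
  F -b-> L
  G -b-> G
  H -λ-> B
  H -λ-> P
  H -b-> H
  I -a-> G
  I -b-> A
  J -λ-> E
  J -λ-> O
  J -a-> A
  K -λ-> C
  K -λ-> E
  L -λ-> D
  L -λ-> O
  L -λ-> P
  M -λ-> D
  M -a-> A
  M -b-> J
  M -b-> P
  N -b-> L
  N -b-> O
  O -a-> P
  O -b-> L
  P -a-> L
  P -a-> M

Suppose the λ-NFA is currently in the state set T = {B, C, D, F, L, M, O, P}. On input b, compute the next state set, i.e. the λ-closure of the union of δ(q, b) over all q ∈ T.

{B, C, D, E, F, J, L, M, N, O, P}

D on b → {N}.
F on b → {L}.
M on b → {J, P}.
O on b → {L}.
No b-transition from B, C, L, P.
Union after reading b: {J, L, N, P}.
Now take the λ-closure:
From J via λ: add E, O.
From L via λ: add D.
From D via λ: add F.
From F via λ: add C.
From C via λ: add B, M.
No new states can be added; the closed set is {B, C, D, E, F, J, L, M, N, O, P}.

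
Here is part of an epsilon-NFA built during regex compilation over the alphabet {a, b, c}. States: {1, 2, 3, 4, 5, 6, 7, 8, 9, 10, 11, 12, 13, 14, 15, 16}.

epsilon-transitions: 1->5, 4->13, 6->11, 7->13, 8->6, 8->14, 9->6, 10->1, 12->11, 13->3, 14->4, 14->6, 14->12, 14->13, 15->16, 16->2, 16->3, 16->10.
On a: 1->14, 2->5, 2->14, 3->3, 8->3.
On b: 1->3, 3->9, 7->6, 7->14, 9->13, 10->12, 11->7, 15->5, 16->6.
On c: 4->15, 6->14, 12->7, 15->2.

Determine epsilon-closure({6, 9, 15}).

Start with {6, 9, 15}.
From 6 via epsilon: add 11.
From 15 via epsilon: add 16.
From 16 via epsilon: add 2, 3, 10.
From 10 via epsilon: add 1.
From 1 via epsilon: add 5.
No new states can be added; the closed set is {1, 2, 3, 5, 6, 9, 10, 11, 15, 16}.

{1, 2, 3, 5, 6, 9, 10, 11, 15, 16}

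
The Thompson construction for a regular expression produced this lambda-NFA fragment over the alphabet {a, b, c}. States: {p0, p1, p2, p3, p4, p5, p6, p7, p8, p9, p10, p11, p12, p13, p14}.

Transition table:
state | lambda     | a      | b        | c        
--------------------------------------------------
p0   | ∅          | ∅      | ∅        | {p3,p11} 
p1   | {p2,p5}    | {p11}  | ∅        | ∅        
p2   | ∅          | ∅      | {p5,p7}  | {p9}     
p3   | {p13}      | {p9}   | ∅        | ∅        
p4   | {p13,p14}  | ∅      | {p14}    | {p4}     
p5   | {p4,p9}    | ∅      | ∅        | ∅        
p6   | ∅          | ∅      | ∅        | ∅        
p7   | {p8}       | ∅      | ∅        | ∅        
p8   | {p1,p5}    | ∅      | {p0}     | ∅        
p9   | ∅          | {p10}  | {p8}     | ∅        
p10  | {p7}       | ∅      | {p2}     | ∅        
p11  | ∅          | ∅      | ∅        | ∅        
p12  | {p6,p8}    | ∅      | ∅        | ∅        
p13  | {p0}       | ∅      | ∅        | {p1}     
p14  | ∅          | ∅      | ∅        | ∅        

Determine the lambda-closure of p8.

Start with {p8}.
From p8 via lambda: add p1, p5.
From p1 via lambda: add p2.
From p5 via lambda: add p4, p9.
From p4 via lambda: add p13, p14.
From p13 via lambda: add p0.
No new states can be added; the closed set is {p0, p1, p2, p4, p5, p8, p9, p13, p14}.

{p0, p1, p2, p4, p5, p8, p9, p13, p14}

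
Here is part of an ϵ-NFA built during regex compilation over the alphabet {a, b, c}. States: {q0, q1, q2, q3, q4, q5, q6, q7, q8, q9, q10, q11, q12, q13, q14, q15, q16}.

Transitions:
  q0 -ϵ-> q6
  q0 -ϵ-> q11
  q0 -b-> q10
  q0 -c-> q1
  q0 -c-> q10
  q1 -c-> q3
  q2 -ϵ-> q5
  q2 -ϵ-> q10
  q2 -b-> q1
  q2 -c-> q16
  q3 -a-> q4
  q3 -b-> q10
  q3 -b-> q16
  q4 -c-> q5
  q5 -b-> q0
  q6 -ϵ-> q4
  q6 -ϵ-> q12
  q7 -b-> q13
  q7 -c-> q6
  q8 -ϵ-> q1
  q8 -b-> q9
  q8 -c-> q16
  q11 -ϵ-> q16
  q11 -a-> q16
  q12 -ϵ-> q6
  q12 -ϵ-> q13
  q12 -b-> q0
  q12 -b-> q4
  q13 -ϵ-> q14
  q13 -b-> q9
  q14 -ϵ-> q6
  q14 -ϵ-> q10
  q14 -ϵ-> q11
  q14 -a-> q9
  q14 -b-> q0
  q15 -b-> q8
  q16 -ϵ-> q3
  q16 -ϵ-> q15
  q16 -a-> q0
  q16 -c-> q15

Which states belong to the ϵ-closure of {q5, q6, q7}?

{q3, q4, q5, q6, q7, q10, q11, q12, q13, q14, q15, q16}

Start with {q5, q6, q7}.
From q6 via ϵ: add q4, q12.
From q12 via ϵ: add q13.
From q13 via ϵ: add q14.
From q14 via ϵ: add q10, q11.
From q11 via ϵ: add q16.
From q16 via ϵ: add q3, q15.
No new states can be added; the closed set is {q3, q4, q5, q6, q7, q10, q11, q12, q13, q14, q15, q16}.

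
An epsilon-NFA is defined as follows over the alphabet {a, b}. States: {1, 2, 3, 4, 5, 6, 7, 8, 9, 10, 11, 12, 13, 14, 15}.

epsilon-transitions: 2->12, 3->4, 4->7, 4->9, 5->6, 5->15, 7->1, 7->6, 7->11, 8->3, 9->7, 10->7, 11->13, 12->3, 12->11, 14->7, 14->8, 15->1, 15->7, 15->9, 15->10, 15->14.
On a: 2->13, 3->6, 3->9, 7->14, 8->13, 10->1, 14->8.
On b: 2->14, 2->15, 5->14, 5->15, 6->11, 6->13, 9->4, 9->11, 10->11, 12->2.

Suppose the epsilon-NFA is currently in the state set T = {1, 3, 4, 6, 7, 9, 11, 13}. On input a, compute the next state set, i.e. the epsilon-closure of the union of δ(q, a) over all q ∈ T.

{1, 3, 4, 6, 7, 8, 9, 11, 13, 14}

3 on a → {6, 9}.
7 on a → {14}.
No a-transition from 1, 4, 6, 9, 11, 13.
Union after reading a: {6, 9, 14}.
Now take the epsilon-closure:
From 9 via epsilon: add 7.
From 14 via epsilon: add 8.
From 7 via epsilon: add 1, 11.
From 8 via epsilon: add 3.
From 3 via epsilon: add 4.
From 11 via epsilon: add 13.
No new states can be added; the closed set is {1, 3, 4, 6, 7, 8, 9, 11, 13, 14}.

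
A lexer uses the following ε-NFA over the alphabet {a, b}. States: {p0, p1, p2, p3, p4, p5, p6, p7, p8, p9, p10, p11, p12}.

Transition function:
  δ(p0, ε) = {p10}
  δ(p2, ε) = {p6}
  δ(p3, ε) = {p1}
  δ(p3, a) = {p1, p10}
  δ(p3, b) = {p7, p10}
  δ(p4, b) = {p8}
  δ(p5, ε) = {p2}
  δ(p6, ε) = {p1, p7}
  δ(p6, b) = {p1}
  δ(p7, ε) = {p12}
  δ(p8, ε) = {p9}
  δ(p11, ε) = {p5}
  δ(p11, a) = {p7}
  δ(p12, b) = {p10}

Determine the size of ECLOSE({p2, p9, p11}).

8

Start with {p2, p9, p11}.
From p2 via ε: add p6.
From p11 via ε: add p5.
From p6 via ε: add p1, p7.
From p7 via ε: add p12.
ε-closure = {p1, p2, p5, p6, p7, p9, p11, p12}, which has 8 states.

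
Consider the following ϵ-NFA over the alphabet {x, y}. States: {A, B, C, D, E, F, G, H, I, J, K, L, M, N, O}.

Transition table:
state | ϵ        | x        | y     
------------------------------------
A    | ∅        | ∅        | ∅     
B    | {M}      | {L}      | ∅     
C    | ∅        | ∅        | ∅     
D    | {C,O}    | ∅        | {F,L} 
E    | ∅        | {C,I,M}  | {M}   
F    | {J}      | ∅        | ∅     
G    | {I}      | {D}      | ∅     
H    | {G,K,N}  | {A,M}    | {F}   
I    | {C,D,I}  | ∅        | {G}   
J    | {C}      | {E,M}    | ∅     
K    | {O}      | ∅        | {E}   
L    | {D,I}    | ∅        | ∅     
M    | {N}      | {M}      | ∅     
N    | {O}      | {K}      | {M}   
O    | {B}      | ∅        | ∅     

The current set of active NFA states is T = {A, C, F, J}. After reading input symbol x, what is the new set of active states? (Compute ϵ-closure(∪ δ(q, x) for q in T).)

{B, E, M, N, O}

J on x → {E, M}.
No x-transition from A, C, F.
Union after reading x: {E, M}.
Now take the ϵ-closure:
From M via ϵ: add N.
From N via ϵ: add O.
From O via ϵ: add B.
No new states can be added; the closed set is {B, E, M, N, O}.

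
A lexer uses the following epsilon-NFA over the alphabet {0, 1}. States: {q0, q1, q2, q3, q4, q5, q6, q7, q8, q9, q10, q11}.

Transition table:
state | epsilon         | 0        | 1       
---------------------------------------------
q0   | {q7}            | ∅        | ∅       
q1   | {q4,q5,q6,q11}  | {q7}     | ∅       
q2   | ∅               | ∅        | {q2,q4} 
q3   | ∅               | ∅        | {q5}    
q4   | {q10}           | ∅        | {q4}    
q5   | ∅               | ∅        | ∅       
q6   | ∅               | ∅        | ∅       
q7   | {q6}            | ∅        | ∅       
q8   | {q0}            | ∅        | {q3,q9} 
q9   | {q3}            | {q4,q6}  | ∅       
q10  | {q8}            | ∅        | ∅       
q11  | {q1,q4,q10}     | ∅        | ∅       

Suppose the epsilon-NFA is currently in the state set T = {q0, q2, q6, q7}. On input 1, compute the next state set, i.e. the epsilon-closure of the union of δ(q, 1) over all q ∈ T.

q2 on 1 → {q2, q4}.
No 1-transition from q0, q6, q7.
Union after reading 1: {q2, q4}.
Now take the epsilon-closure:
From q4 via epsilon: add q10.
From q10 via epsilon: add q8.
From q8 via epsilon: add q0.
From q0 via epsilon: add q7.
From q7 via epsilon: add q6.
No new states can be added; the closed set is {q0, q2, q4, q6, q7, q8, q10}.

{q0, q2, q4, q6, q7, q8, q10}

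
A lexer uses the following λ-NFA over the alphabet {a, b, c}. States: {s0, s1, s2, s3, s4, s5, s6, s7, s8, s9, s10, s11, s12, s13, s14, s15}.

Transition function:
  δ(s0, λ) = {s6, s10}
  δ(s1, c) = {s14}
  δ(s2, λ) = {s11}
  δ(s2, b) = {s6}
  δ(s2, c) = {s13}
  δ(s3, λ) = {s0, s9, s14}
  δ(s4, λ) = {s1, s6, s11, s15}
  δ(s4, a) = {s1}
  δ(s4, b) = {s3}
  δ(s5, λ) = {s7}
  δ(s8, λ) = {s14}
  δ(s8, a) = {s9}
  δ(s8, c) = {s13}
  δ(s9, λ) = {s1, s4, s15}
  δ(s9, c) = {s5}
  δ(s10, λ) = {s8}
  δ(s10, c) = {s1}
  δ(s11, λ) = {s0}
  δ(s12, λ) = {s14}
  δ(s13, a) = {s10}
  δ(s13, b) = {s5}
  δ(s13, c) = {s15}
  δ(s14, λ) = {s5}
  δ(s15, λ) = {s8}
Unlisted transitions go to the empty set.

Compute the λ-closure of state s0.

{s0, s5, s6, s7, s8, s10, s14}

Start with {s0}.
From s0 via λ: add s6, s10.
From s10 via λ: add s8.
From s8 via λ: add s14.
From s14 via λ: add s5.
From s5 via λ: add s7.
No new states can be added; the closed set is {s0, s5, s6, s7, s8, s10, s14}.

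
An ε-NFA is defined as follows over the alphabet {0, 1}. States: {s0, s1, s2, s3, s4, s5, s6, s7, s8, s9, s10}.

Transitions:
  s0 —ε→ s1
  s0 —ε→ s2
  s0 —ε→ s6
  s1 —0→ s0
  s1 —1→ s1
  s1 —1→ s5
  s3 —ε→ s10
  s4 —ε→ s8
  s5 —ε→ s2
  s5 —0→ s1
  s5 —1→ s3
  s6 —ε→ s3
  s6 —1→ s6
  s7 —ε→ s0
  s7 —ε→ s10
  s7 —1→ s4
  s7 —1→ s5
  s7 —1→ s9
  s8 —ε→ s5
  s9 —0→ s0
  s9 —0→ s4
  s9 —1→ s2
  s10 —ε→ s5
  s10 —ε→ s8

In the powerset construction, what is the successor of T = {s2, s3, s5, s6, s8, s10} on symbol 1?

s5 on 1 → {s3}.
s6 on 1 → {s6}.
No 1-transition from s2, s3, s8, s10.
Union after reading 1: {s3, s6}.
Now take the ε-closure:
From s3 via ε: add s10.
From s10 via ε: add s5, s8.
From s5 via ε: add s2.
No new states can be added; the closed set is {s2, s3, s5, s6, s8, s10}.

{s2, s3, s5, s6, s8, s10}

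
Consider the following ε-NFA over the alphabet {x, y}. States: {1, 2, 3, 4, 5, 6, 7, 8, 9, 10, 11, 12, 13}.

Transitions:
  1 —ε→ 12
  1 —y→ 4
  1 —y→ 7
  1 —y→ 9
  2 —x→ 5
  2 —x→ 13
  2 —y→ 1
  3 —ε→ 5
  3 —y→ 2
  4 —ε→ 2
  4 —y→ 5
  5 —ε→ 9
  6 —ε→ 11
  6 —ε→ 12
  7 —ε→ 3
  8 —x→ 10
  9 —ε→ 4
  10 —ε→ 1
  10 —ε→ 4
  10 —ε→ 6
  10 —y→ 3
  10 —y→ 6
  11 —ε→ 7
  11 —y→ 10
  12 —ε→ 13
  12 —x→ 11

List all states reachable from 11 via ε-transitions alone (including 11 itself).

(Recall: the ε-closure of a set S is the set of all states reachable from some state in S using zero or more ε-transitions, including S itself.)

{2, 3, 4, 5, 7, 9, 11}

Start with {11}.
From 11 via ε: add 7.
From 7 via ε: add 3.
From 3 via ε: add 5.
From 5 via ε: add 9.
From 9 via ε: add 4.
From 4 via ε: add 2.
No new states can be added; the closed set is {2, 3, 4, 5, 7, 9, 11}.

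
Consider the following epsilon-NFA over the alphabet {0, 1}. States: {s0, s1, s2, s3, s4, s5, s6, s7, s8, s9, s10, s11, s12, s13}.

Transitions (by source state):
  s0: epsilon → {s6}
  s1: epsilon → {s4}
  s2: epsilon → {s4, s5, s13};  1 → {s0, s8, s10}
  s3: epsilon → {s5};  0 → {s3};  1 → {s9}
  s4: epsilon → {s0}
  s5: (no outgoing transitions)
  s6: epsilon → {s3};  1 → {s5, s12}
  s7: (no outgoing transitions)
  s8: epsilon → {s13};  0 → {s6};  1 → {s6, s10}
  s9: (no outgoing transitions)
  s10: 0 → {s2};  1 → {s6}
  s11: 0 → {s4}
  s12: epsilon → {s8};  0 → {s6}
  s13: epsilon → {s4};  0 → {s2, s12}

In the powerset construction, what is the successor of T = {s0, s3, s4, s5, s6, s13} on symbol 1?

s3 on 1 → {s9}.
s6 on 1 → {s5, s12}.
No 1-transition from s0, s4, s5, s13.
Union after reading 1: {s5, s9, s12}.
Now take the epsilon-closure:
From s12 via epsilon: add s8.
From s8 via epsilon: add s13.
From s13 via epsilon: add s4.
From s4 via epsilon: add s0.
From s0 via epsilon: add s6.
From s6 via epsilon: add s3.
No new states can be added; the closed set is {s0, s3, s4, s5, s6, s8, s9, s12, s13}.

{s0, s3, s4, s5, s6, s8, s9, s12, s13}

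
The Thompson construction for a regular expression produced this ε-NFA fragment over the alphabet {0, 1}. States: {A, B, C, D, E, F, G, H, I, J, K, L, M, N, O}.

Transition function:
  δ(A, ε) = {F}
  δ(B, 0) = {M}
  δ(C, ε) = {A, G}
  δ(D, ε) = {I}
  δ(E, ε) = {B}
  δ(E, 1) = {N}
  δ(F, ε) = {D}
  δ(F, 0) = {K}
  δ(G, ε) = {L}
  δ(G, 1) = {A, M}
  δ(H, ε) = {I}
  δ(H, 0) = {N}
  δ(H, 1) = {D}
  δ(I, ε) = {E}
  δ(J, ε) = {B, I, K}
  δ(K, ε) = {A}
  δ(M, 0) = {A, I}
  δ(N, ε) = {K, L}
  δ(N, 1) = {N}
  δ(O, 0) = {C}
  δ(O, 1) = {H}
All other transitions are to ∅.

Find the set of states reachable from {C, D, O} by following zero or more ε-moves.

Start with {C, D, O}.
From C via ε: add A, G.
From D via ε: add I.
From A via ε: add F.
From G via ε: add L.
From I via ε: add E.
From E via ε: add B.
No new states can be added; the closed set is {A, B, C, D, E, F, G, I, L, O}.

{A, B, C, D, E, F, G, I, L, O}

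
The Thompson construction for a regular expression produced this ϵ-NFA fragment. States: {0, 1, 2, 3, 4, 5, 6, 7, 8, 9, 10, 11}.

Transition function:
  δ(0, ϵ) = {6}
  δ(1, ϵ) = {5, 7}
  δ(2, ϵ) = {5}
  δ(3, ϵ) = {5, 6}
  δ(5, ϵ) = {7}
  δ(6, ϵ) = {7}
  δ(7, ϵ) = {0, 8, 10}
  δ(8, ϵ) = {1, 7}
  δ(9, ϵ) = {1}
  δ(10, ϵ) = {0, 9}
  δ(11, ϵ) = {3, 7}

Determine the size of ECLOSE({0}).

8

Start with {0}.
From 0 via ϵ: add 6.
From 6 via ϵ: add 7.
From 7 via ϵ: add 8, 10.
From 8 via ϵ: add 1.
From 10 via ϵ: add 9.
From 1 via ϵ: add 5.
ϵ-closure = {0, 1, 5, 6, 7, 8, 9, 10}, which has 8 states.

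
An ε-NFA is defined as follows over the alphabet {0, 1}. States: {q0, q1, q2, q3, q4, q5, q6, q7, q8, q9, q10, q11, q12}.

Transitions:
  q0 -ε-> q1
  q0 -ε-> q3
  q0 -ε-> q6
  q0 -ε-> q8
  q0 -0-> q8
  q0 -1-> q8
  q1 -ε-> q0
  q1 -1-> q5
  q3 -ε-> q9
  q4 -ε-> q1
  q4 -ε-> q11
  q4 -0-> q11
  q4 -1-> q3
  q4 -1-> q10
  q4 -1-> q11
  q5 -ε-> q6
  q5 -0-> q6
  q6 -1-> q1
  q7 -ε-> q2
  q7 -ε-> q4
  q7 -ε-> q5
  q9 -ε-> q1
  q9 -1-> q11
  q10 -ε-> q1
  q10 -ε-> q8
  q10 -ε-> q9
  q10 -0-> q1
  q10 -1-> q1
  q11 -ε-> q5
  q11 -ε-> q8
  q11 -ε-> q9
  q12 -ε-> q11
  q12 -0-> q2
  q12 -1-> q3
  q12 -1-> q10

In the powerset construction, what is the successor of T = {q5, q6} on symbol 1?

{q0, q1, q3, q6, q8, q9}

q6 on 1 → {q1}.
No 1-transition from q5.
Union after reading 1: {q1}.
Now take the ε-closure:
From q1 via ε: add q0.
From q0 via ε: add q3, q6, q8.
From q3 via ε: add q9.
No new states can be added; the closed set is {q0, q1, q3, q6, q8, q9}.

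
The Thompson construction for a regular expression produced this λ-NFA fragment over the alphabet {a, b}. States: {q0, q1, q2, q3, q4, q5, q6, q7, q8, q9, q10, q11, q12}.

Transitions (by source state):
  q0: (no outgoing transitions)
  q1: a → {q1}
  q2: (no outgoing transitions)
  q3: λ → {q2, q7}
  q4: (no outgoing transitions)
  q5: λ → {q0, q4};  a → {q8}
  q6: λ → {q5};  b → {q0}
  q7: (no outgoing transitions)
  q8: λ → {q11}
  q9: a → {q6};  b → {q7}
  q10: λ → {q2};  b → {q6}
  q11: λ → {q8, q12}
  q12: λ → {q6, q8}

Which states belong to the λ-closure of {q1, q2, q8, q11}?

Start with {q1, q2, q8, q11}.
From q11 via λ: add q12.
From q12 via λ: add q6.
From q6 via λ: add q5.
From q5 via λ: add q0, q4.
No new states can be added; the closed set is {q0, q1, q2, q4, q5, q6, q8, q11, q12}.

{q0, q1, q2, q4, q5, q6, q8, q11, q12}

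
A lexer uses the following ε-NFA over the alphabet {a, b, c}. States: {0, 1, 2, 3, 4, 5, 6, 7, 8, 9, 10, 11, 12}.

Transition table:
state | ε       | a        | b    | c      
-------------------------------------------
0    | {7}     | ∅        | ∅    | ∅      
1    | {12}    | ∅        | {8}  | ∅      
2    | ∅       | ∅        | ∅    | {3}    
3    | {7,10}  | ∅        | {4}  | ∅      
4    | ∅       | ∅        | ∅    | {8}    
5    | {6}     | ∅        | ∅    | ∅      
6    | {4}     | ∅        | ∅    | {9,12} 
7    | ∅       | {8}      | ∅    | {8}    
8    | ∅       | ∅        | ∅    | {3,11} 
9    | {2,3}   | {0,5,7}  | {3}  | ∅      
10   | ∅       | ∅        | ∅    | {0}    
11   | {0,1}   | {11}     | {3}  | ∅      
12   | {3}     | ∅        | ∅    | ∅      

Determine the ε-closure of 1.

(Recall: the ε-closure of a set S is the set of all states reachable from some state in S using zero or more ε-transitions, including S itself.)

Start with {1}.
From 1 via ε: add 12.
From 12 via ε: add 3.
From 3 via ε: add 7, 10.
No new states can be added; the closed set is {1, 3, 7, 10, 12}.

{1, 3, 7, 10, 12}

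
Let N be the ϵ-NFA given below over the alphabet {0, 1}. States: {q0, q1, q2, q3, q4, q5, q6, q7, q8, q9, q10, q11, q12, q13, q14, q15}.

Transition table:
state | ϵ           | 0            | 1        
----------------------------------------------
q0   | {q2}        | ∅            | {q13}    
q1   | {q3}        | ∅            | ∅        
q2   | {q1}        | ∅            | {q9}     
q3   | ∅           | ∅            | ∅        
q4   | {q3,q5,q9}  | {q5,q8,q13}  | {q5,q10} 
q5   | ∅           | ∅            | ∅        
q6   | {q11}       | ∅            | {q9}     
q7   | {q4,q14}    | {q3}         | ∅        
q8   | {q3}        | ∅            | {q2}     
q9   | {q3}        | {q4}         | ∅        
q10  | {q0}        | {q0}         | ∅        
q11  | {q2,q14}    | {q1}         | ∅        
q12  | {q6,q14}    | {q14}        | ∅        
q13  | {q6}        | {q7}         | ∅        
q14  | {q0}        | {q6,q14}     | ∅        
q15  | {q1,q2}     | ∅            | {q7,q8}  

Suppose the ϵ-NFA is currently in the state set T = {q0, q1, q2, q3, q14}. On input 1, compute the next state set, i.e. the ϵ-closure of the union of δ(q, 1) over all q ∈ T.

q0 on 1 → {q13}.
q2 on 1 → {q9}.
No 1-transition from q1, q3, q14.
Union after reading 1: {q9, q13}.
Now take the ϵ-closure:
From q9 via ϵ: add q3.
From q13 via ϵ: add q6.
From q6 via ϵ: add q11.
From q11 via ϵ: add q2, q14.
From q2 via ϵ: add q1.
From q14 via ϵ: add q0.
No new states can be added; the closed set is {q0, q1, q2, q3, q6, q9, q11, q13, q14}.

{q0, q1, q2, q3, q6, q9, q11, q13, q14}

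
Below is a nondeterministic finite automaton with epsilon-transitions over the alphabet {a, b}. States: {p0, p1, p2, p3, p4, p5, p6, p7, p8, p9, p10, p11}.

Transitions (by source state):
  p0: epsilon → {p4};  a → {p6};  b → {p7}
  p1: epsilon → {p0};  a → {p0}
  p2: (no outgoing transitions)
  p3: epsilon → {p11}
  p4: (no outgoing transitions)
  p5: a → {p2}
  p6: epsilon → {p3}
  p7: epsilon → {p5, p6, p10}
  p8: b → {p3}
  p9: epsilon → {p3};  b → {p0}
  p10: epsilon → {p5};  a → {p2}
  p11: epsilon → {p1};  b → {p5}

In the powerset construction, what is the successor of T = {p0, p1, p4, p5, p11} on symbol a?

{p0, p1, p2, p3, p4, p6, p11}

p0 on a → {p6}.
p1 on a → {p0}.
p5 on a → {p2}.
No a-transition from p4, p11.
Union after reading a: {p0, p2, p6}.
Now take the epsilon-closure:
From p0 via epsilon: add p4.
From p6 via epsilon: add p3.
From p3 via epsilon: add p11.
From p11 via epsilon: add p1.
No new states can be added; the closed set is {p0, p1, p2, p3, p4, p6, p11}.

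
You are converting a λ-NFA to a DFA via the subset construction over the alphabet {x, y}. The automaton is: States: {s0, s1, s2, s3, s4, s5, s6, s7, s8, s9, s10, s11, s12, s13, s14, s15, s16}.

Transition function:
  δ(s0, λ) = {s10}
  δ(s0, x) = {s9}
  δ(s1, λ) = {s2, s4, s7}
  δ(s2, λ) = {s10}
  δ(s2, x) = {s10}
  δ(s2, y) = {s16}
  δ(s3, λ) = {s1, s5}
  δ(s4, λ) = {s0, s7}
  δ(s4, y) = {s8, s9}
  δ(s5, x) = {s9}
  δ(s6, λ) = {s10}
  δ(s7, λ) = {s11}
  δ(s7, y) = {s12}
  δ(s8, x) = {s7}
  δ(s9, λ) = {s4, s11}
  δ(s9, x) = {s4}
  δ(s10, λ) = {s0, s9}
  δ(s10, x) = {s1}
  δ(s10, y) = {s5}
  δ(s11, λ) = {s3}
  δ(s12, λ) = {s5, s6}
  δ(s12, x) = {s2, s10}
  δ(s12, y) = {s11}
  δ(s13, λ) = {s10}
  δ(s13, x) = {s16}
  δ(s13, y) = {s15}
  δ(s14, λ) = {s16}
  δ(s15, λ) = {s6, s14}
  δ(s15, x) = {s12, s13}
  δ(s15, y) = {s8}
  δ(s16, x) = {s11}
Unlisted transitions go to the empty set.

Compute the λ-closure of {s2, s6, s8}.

{s0, s1, s2, s3, s4, s5, s6, s7, s8, s9, s10, s11}

Start with {s2, s6, s8}.
From s2 via λ: add s10.
From s10 via λ: add s0, s9.
From s9 via λ: add s4, s11.
From s4 via λ: add s7.
From s11 via λ: add s3.
From s3 via λ: add s1, s5.
No new states can be added; the closed set is {s0, s1, s2, s3, s4, s5, s6, s7, s8, s9, s10, s11}.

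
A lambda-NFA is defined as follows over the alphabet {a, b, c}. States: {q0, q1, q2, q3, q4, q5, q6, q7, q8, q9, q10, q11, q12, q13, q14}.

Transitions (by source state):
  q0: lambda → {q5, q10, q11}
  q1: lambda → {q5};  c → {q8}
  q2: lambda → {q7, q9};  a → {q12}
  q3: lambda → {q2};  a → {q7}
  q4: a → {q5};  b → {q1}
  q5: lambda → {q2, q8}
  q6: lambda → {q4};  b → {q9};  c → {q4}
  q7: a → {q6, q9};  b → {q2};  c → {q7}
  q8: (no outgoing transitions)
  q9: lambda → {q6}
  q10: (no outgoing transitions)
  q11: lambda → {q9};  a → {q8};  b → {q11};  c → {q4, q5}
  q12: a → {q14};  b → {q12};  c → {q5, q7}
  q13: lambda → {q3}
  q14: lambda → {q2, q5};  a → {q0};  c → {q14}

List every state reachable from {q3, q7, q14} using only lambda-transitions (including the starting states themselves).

{q2, q3, q4, q5, q6, q7, q8, q9, q14}

Start with {q3, q7, q14}.
From q3 via lambda: add q2.
From q14 via lambda: add q5.
From q2 via lambda: add q9.
From q5 via lambda: add q8.
From q9 via lambda: add q6.
From q6 via lambda: add q4.
No new states can be added; the closed set is {q2, q3, q4, q5, q6, q7, q8, q9, q14}.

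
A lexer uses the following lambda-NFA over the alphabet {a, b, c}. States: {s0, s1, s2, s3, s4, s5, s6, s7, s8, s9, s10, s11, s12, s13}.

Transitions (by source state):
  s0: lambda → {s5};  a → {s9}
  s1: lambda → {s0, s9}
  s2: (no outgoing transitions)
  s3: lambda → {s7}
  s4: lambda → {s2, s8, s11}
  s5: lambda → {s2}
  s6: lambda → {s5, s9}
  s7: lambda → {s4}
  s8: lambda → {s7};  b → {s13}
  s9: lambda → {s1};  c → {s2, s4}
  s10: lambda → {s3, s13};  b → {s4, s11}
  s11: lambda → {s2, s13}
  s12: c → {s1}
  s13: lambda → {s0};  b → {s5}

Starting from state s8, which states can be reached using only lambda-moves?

Start with {s8}.
From s8 via lambda: add s7.
From s7 via lambda: add s4.
From s4 via lambda: add s2, s11.
From s11 via lambda: add s13.
From s13 via lambda: add s0.
From s0 via lambda: add s5.
No new states can be added; the closed set is {s0, s2, s4, s5, s7, s8, s11, s13}.

{s0, s2, s4, s5, s7, s8, s11, s13}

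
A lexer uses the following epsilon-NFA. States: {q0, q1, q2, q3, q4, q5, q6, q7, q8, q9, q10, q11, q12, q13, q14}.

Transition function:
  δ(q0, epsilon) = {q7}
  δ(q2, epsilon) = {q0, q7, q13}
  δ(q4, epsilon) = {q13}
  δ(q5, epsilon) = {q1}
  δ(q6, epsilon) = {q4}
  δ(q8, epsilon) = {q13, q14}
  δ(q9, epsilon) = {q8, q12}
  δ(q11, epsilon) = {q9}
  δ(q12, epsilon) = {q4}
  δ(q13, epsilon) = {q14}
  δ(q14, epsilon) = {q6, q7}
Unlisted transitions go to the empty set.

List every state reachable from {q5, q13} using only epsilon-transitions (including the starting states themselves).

{q1, q4, q5, q6, q7, q13, q14}

Start with {q5, q13}.
From q5 via epsilon: add q1.
From q13 via epsilon: add q14.
From q14 via epsilon: add q6, q7.
From q6 via epsilon: add q4.
No new states can be added; the closed set is {q1, q4, q5, q6, q7, q13, q14}.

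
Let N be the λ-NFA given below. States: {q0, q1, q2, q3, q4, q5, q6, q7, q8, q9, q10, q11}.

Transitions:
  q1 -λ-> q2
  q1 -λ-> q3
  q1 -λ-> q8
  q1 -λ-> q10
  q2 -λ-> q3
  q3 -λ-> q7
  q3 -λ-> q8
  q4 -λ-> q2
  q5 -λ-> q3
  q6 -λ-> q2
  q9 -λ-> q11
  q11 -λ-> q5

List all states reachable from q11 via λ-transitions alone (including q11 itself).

Start with {q11}.
From q11 via λ: add q5.
From q5 via λ: add q3.
From q3 via λ: add q7, q8.
No new states can be added; the closed set is {q3, q5, q7, q8, q11}.

{q3, q5, q7, q8, q11}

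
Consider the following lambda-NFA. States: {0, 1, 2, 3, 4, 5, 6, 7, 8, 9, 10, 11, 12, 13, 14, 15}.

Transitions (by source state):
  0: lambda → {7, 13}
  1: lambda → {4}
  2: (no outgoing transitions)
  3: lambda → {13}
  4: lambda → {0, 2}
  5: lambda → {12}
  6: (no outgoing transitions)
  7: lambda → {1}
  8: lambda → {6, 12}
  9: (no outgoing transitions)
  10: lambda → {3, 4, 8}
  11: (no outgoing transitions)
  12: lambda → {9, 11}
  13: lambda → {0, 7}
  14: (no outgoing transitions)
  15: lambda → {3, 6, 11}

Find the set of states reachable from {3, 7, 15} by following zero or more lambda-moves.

Start with {3, 7, 15}.
From 3 via lambda: add 13.
From 7 via lambda: add 1.
From 15 via lambda: add 6, 11.
From 1 via lambda: add 4.
From 13 via lambda: add 0.
From 4 via lambda: add 2.
No new states can be added; the closed set is {0, 1, 2, 3, 4, 6, 7, 11, 13, 15}.

{0, 1, 2, 3, 4, 6, 7, 11, 13, 15}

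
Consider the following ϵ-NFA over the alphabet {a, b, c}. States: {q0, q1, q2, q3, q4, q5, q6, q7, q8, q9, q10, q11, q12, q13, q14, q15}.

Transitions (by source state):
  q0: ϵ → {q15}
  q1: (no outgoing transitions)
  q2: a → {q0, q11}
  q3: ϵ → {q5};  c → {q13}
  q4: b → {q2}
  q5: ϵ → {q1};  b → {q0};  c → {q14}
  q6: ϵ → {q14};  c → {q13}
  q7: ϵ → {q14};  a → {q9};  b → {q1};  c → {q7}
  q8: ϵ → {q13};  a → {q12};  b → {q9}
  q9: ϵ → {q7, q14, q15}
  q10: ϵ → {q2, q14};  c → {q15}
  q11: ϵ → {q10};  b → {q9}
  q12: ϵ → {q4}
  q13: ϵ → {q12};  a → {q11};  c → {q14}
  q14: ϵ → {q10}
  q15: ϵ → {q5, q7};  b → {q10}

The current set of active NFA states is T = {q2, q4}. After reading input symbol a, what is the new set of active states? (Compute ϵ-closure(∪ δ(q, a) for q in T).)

q2 on a → {q0, q11}.
No a-transition from q4.
Union after reading a: {q0, q11}.
Now take the ϵ-closure:
From q0 via ϵ: add q15.
From q11 via ϵ: add q10.
From q10 via ϵ: add q2, q14.
From q15 via ϵ: add q5, q7.
From q5 via ϵ: add q1.
No new states can be added; the closed set is {q0, q1, q2, q5, q7, q10, q11, q14, q15}.

{q0, q1, q2, q5, q7, q10, q11, q14, q15}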